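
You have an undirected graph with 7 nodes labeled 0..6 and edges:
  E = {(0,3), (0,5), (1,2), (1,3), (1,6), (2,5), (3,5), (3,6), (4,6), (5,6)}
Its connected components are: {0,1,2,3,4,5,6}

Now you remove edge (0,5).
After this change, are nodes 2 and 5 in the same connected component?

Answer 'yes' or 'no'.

Initial components: {0,1,2,3,4,5,6}
Removing edge (0,5): not a bridge — component count unchanged at 1.
New components: {0,1,2,3,4,5,6}
Are 2 and 5 in the same component? yes

Answer: yes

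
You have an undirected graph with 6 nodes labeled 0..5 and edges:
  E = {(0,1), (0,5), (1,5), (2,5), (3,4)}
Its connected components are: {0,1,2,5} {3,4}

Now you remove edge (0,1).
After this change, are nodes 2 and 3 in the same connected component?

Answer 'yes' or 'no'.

Answer: no

Derivation:
Initial components: {0,1,2,5} {3,4}
Removing edge (0,1): not a bridge — component count unchanged at 2.
New components: {0,1,2,5} {3,4}
Are 2 and 3 in the same component? no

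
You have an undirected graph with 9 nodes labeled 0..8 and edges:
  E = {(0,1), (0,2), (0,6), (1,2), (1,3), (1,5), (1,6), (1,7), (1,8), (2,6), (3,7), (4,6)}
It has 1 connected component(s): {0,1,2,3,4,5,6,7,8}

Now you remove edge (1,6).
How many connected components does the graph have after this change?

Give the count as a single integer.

Answer: 1

Derivation:
Initial component count: 1
Remove (1,6): not a bridge. Count unchanged: 1.
  After removal, components: {0,1,2,3,4,5,6,7,8}
New component count: 1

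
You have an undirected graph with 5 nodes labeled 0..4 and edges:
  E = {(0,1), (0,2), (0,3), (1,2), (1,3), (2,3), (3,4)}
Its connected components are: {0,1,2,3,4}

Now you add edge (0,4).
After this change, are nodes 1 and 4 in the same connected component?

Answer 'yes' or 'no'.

Initial components: {0,1,2,3,4}
Adding edge (0,4): both already in same component {0,1,2,3,4}. No change.
New components: {0,1,2,3,4}
Are 1 and 4 in the same component? yes

Answer: yes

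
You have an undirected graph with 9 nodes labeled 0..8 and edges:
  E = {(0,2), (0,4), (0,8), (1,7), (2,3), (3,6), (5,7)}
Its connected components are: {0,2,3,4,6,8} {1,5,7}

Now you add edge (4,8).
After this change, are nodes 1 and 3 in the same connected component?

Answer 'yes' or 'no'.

Answer: no

Derivation:
Initial components: {0,2,3,4,6,8} {1,5,7}
Adding edge (4,8): both already in same component {0,2,3,4,6,8}. No change.
New components: {0,2,3,4,6,8} {1,5,7}
Are 1 and 3 in the same component? no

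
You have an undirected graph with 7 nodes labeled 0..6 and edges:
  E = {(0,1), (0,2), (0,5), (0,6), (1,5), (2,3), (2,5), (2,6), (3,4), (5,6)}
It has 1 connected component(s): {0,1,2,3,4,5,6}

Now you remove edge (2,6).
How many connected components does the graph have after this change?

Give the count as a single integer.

Answer: 1

Derivation:
Initial component count: 1
Remove (2,6): not a bridge. Count unchanged: 1.
  After removal, components: {0,1,2,3,4,5,6}
New component count: 1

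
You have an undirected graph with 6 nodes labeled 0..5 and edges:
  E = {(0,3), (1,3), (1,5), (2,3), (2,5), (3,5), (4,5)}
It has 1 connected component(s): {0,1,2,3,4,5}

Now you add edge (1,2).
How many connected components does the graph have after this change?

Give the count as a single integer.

Initial component count: 1
Add (1,2): endpoints already in same component. Count unchanged: 1.
New component count: 1

Answer: 1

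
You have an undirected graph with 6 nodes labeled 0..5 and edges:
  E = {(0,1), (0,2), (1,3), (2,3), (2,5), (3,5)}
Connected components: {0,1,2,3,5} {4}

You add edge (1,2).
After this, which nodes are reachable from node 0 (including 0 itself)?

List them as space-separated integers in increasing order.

Answer: 0 1 2 3 5

Derivation:
Before: nodes reachable from 0: {0,1,2,3,5}
Adding (1,2): both endpoints already in same component. Reachability from 0 unchanged.
After: nodes reachable from 0: {0,1,2,3,5}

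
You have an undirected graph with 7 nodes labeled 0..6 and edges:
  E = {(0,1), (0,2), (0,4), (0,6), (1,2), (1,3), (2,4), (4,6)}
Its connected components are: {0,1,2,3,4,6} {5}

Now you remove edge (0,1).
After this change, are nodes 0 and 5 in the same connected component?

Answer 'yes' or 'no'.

Initial components: {0,1,2,3,4,6} {5}
Removing edge (0,1): not a bridge — component count unchanged at 2.
New components: {0,1,2,3,4,6} {5}
Are 0 and 5 in the same component? no

Answer: no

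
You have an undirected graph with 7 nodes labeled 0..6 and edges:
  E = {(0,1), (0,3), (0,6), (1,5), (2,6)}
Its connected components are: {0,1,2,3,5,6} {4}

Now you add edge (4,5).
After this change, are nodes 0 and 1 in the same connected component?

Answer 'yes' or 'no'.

Answer: yes

Derivation:
Initial components: {0,1,2,3,5,6} {4}
Adding edge (4,5): merges {4} and {0,1,2,3,5,6}.
New components: {0,1,2,3,4,5,6}
Are 0 and 1 in the same component? yes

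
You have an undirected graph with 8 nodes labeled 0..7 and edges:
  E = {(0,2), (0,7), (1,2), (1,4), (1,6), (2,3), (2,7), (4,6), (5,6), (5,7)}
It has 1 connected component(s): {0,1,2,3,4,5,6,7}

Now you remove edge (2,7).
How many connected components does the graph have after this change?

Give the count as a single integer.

Initial component count: 1
Remove (2,7): not a bridge. Count unchanged: 1.
  After removal, components: {0,1,2,3,4,5,6,7}
New component count: 1

Answer: 1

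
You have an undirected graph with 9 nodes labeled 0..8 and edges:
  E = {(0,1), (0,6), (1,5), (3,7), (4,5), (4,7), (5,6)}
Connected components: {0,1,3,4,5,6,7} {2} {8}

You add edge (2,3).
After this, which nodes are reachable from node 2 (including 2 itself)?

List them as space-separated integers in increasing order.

Answer: 0 1 2 3 4 5 6 7

Derivation:
Before: nodes reachable from 2: {2}
Adding (2,3): merges 2's component with another. Reachability grows.
After: nodes reachable from 2: {0,1,2,3,4,5,6,7}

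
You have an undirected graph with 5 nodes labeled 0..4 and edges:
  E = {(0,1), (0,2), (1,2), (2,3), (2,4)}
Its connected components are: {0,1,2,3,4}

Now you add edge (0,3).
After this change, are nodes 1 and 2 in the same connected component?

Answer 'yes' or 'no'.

Initial components: {0,1,2,3,4}
Adding edge (0,3): both already in same component {0,1,2,3,4}. No change.
New components: {0,1,2,3,4}
Are 1 and 2 in the same component? yes

Answer: yes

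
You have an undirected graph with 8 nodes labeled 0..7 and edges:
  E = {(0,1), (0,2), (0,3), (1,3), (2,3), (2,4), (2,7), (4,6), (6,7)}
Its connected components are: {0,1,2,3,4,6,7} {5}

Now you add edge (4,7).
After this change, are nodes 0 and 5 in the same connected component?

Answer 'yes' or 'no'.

Initial components: {0,1,2,3,4,6,7} {5}
Adding edge (4,7): both already in same component {0,1,2,3,4,6,7}. No change.
New components: {0,1,2,3,4,6,7} {5}
Are 0 and 5 in the same component? no

Answer: no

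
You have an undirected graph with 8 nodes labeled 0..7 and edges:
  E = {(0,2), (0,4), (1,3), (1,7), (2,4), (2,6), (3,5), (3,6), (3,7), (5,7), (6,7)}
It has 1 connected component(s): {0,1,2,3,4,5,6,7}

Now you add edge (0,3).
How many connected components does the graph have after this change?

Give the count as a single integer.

Initial component count: 1
Add (0,3): endpoints already in same component. Count unchanged: 1.
New component count: 1

Answer: 1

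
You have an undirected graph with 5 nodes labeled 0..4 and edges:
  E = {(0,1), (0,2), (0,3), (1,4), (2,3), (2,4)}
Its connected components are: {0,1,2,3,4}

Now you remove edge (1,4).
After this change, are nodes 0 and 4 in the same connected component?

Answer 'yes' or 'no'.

Answer: yes

Derivation:
Initial components: {0,1,2,3,4}
Removing edge (1,4): not a bridge — component count unchanged at 1.
New components: {0,1,2,3,4}
Are 0 and 4 in the same component? yes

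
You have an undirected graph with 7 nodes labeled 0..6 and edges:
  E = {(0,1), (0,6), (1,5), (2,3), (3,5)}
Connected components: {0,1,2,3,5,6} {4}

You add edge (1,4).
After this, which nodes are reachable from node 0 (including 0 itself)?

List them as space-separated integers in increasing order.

Answer: 0 1 2 3 4 5 6

Derivation:
Before: nodes reachable from 0: {0,1,2,3,5,6}
Adding (1,4): merges 0's component with another. Reachability grows.
After: nodes reachable from 0: {0,1,2,3,4,5,6}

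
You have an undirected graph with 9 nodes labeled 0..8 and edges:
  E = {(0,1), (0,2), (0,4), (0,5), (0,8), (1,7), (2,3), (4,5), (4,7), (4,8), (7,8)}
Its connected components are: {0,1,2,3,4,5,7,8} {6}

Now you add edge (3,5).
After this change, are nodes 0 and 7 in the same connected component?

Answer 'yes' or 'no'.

Initial components: {0,1,2,3,4,5,7,8} {6}
Adding edge (3,5): both already in same component {0,1,2,3,4,5,7,8}. No change.
New components: {0,1,2,3,4,5,7,8} {6}
Are 0 and 7 in the same component? yes

Answer: yes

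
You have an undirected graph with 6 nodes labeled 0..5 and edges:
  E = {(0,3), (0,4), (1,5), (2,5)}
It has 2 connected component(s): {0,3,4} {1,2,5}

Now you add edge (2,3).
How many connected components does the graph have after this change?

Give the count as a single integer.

Answer: 1

Derivation:
Initial component count: 2
Add (2,3): merges two components. Count decreases: 2 -> 1.
New component count: 1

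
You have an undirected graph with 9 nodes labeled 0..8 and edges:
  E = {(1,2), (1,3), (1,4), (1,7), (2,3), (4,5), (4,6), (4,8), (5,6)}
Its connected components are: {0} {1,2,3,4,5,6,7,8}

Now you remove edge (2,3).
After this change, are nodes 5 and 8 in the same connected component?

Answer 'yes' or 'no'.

Initial components: {0} {1,2,3,4,5,6,7,8}
Removing edge (2,3): not a bridge — component count unchanged at 2.
New components: {0} {1,2,3,4,5,6,7,8}
Are 5 and 8 in the same component? yes

Answer: yes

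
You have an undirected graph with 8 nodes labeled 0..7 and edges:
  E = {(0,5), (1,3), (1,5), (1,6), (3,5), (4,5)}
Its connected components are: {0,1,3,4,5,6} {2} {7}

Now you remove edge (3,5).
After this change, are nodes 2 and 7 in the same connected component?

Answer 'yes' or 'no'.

Initial components: {0,1,3,4,5,6} {2} {7}
Removing edge (3,5): not a bridge — component count unchanged at 3.
New components: {0,1,3,4,5,6} {2} {7}
Are 2 and 7 in the same component? no

Answer: no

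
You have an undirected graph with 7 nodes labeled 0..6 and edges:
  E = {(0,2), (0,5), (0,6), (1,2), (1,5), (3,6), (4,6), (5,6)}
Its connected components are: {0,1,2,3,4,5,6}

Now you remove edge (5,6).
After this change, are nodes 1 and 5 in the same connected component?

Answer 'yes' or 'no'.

Answer: yes

Derivation:
Initial components: {0,1,2,3,4,5,6}
Removing edge (5,6): not a bridge — component count unchanged at 1.
New components: {0,1,2,3,4,5,6}
Are 1 and 5 in the same component? yes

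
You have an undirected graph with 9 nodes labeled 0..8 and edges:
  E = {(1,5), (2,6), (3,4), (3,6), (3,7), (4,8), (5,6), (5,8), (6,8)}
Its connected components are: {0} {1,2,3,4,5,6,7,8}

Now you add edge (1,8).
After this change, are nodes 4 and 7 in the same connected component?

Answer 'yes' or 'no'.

Initial components: {0} {1,2,3,4,5,6,7,8}
Adding edge (1,8): both already in same component {1,2,3,4,5,6,7,8}. No change.
New components: {0} {1,2,3,4,5,6,7,8}
Are 4 and 7 in the same component? yes

Answer: yes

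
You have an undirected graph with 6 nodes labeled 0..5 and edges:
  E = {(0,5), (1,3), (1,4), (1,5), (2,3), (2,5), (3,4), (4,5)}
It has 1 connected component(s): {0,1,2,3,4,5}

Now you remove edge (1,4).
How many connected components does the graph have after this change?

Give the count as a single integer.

Answer: 1

Derivation:
Initial component count: 1
Remove (1,4): not a bridge. Count unchanged: 1.
  After removal, components: {0,1,2,3,4,5}
New component count: 1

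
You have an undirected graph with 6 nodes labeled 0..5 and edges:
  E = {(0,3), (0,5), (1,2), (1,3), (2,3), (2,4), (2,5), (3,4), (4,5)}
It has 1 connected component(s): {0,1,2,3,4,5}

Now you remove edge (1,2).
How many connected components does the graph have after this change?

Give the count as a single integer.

Initial component count: 1
Remove (1,2): not a bridge. Count unchanged: 1.
  After removal, components: {0,1,2,3,4,5}
New component count: 1

Answer: 1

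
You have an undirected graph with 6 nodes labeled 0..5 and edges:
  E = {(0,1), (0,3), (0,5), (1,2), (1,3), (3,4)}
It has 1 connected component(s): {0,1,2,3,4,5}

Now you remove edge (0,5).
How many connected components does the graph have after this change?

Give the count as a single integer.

Answer: 2

Derivation:
Initial component count: 1
Remove (0,5): it was a bridge. Count increases: 1 -> 2.
  After removal, components: {0,1,2,3,4} {5}
New component count: 2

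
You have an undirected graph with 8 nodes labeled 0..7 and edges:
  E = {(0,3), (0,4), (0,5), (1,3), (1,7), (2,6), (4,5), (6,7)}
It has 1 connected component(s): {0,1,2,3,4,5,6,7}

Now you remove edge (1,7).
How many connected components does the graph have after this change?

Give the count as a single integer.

Answer: 2

Derivation:
Initial component count: 1
Remove (1,7): it was a bridge. Count increases: 1 -> 2.
  After removal, components: {0,1,3,4,5} {2,6,7}
New component count: 2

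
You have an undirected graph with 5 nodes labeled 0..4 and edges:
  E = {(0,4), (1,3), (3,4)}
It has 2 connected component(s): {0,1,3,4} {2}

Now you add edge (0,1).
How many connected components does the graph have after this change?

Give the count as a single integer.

Initial component count: 2
Add (0,1): endpoints already in same component. Count unchanged: 2.
New component count: 2

Answer: 2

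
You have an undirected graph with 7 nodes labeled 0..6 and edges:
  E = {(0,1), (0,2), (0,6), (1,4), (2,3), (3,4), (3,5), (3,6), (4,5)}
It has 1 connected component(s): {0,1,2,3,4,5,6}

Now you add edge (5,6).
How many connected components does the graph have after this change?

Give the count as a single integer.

Answer: 1

Derivation:
Initial component count: 1
Add (5,6): endpoints already in same component. Count unchanged: 1.
New component count: 1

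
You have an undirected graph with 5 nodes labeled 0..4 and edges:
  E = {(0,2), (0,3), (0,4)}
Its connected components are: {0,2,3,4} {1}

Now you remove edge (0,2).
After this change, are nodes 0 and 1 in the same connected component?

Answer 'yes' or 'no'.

Answer: no

Derivation:
Initial components: {0,2,3,4} {1}
Removing edge (0,2): it was a bridge — component count 2 -> 3.
New components: {0,3,4} {1} {2}
Are 0 and 1 in the same component? no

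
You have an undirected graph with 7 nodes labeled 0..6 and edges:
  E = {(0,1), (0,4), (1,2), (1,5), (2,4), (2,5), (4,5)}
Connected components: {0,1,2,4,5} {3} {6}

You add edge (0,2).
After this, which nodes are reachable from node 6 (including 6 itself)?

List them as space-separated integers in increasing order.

Before: nodes reachable from 6: {6}
Adding (0,2): both endpoints already in same component. Reachability from 6 unchanged.
After: nodes reachable from 6: {6}

Answer: 6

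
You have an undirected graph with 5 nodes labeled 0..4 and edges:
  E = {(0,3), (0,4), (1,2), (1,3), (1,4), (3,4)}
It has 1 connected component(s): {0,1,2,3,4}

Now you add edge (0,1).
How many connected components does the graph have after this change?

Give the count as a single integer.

Initial component count: 1
Add (0,1): endpoints already in same component. Count unchanged: 1.
New component count: 1

Answer: 1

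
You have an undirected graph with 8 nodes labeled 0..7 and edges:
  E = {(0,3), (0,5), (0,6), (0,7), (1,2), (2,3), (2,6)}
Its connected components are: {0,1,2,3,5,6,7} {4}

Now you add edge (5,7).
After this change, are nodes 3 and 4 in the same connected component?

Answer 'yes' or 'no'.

Answer: no

Derivation:
Initial components: {0,1,2,3,5,6,7} {4}
Adding edge (5,7): both already in same component {0,1,2,3,5,6,7}. No change.
New components: {0,1,2,3,5,6,7} {4}
Are 3 and 4 in the same component? no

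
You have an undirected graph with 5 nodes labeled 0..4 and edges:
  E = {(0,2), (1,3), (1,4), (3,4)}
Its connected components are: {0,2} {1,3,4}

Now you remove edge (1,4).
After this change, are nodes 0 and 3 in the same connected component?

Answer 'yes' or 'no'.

Initial components: {0,2} {1,3,4}
Removing edge (1,4): not a bridge — component count unchanged at 2.
New components: {0,2} {1,3,4}
Are 0 and 3 in the same component? no

Answer: no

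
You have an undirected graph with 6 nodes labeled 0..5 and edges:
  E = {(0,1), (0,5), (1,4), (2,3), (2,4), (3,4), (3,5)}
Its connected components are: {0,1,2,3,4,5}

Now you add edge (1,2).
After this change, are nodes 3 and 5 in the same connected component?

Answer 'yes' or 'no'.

Answer: yes

Derivation:
Initial components: {0,1,2,3,4,5}
Adding edge (1,2): both already in same component {0,1,2,3,4,5}. No change.
New components: {0,1,2,3,4,5}
Are 3 and 5 in the same component? yes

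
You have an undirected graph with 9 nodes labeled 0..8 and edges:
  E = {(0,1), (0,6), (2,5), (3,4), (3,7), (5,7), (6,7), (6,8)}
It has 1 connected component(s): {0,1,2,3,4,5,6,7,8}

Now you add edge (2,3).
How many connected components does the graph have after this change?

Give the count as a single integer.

Answer: 1

Derivation:
Initial component count: 1
Add (2,3): endpoints already in same component. Count unchanged: 1.
New component count: 1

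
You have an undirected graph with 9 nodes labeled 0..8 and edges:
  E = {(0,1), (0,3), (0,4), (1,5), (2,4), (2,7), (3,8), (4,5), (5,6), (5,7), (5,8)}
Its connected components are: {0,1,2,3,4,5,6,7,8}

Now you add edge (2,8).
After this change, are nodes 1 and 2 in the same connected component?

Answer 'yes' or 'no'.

Initial components: {0,1,2,3,4,5,6,7,8}
Adding edge (2,8): both already in same component {0,1,2,3,4,5,6,7,8}. No change.
New components: {0,1,2,3,4,5,6,7,8}
Are 1 and 2 in the same component? yes

Answer: yes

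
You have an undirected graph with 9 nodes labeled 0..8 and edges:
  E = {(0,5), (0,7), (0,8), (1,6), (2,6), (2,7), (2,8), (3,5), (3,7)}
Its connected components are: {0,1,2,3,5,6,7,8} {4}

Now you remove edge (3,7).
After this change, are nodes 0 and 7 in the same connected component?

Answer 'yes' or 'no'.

Initial components: {0,1,2,3,5,6,7,8} {4}
Removing edge (3,7): not a bridge — component count unchanged at 2.
New components: {0,1,2,3,5,6,7,8} {4}
Are 0 and 7 in the same component? yes

Answer: yes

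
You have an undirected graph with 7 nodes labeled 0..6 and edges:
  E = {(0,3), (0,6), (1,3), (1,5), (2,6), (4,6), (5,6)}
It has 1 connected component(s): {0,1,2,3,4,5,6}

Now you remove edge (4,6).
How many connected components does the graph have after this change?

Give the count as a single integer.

Answer: 2

Derivation:
Initial component count: 1
Remove (4,6): it was a bridge. Count increases: 1 -> 2.
  After removal, components: {0,1,2,3,5,6} {4}
New component count: 2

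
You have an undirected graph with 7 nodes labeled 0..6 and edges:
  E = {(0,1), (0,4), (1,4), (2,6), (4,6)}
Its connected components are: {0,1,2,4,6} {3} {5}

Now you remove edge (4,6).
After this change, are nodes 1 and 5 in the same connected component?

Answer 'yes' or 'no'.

Initial components: {0,1,2,4,6} {3} {5}
Removing edge (4,6): it was a bridge — component count 3 -> 4.
New components: {0,1,4} {2,6} {3} {5}
Are 1 and 5 in the same component? no

Answer: no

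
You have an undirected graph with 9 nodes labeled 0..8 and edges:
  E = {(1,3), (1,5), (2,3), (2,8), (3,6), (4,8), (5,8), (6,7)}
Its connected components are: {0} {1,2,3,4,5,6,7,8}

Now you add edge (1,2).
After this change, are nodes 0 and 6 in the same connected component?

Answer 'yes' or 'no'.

Initial components: {0} {1,2,3,4,5,6,7,8}
Adding edge (1,2): both already in same component {1,2,3,4,5,6,7,8}. No change.
New components: {0} {1,2,3,4,5,6,7,8}
Are 0 and 6 in the same component? no

Answer: no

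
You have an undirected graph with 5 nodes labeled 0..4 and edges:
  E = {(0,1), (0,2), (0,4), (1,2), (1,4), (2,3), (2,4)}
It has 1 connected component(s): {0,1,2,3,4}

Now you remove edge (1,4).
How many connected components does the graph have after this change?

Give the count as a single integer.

Initial component count: 1
Remove (1,4): not a bridge. Count unchanged: 1.
  After removal, components: {0,1,2,3,4}
New component count: 1

Answer: 1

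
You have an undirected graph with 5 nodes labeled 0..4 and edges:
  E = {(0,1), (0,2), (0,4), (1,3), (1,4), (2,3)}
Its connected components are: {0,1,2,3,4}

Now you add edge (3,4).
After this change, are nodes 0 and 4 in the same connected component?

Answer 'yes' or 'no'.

Answer: yes

Derivation:
Initial components: {0,1,2,3,4}
Adding edge (3,4): both already in same component {0,1,2,3,4}. No change.
New components: {0,1,2,3,4}
Are 0 and 4 in the same component? yes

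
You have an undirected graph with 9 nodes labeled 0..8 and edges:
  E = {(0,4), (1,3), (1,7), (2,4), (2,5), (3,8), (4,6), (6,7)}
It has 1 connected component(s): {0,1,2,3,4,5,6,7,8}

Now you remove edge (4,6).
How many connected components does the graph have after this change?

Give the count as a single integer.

Initial component count: 1
Remove (4,6): it was a bridge. Count increases: 1 -> 2.
  After removal, components: {0,2,4,5} {1,3,6,7,8}
New component count: 2

Answer: 2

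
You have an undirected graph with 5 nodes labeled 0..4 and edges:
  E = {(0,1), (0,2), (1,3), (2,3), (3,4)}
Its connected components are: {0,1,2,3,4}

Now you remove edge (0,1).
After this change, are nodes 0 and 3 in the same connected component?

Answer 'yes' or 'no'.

Answer: yes

Derivation:
Initial components: {0,1,2,3,4}
Removing edge (0,1): not a bridge — component count unchanged at 1.
New components: {0,1,2,3,4}
Are 0 and 3 in the same component? yes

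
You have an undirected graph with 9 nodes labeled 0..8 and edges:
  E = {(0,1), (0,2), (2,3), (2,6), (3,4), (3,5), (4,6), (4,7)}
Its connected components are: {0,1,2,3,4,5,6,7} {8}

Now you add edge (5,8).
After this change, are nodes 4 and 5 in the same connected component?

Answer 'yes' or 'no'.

Answer: yes

Derivation:
Initial components: {0,1,2,3,4,5,6,7} {8}
Adding edge (5,8): merges {0,1,2,3,4,5,6,7} and {8}.
New components: {0,1,2,3,4,5,6,7,8}
Are 4 and 5 in the same component? yes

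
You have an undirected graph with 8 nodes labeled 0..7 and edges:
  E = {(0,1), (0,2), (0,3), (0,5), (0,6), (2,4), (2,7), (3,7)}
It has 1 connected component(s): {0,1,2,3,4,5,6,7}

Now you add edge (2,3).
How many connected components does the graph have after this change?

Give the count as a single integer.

Answer: 1

Derivation:
Initial component count: 1
Add (2,3): endpoints already in same component. Count unchanged: 1.
New component count: 1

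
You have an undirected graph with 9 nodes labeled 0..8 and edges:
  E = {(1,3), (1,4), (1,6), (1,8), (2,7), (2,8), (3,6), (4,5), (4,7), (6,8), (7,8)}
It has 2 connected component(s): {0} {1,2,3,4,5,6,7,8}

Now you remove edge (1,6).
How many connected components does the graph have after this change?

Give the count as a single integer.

Initial component count: 2
Remove (1,6): not a bridge. Count unchanged: 2.
  After removal, components: {0} {1,2,3,4,5,6,7,8}
New component count: 2

Answer: 2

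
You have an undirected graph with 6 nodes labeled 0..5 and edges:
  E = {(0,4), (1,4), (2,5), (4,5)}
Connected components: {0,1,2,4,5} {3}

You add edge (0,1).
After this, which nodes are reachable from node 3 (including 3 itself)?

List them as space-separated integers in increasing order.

Answer: 3

Derivation:
Before: nodes reachable from 3: {3}
Adding (0,1): both endpoints already in same component. Reachability from 3 unchanged.
After: nodes reachable from 3: {3}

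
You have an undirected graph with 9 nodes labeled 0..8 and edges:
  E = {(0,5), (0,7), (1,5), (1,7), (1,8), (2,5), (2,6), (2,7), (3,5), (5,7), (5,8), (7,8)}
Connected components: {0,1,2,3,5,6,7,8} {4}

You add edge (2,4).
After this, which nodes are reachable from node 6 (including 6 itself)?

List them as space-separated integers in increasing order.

Answer: 0 1 2 3 4 5 6 7 8

Derivation:
Before: nodes reachable from 6: {0,1,2,3,5,6,7,8}
Adding (2,4): merges 6's component with another. Reachability grows.
After: nodes reachable from 6: {0,1,2,3,4,5,6,7,8}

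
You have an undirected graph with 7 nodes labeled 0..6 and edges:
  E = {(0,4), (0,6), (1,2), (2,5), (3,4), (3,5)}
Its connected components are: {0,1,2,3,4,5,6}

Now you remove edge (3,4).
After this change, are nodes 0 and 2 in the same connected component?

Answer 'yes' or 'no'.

Answer: no

Derivation:
Initial components: {0,1,2,3,4,5,6}
Removing edge (3,4): it was a bridge — component count 1 -> 2.
New components: {0,4,6} {1,2,3,5}
Are 0 and 2 in the same component? no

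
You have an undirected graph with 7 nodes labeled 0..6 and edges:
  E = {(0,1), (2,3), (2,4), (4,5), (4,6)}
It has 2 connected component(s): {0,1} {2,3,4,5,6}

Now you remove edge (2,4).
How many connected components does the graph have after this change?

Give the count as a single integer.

Answer: 3

Derivation:
Initial component count: 2
Remove (2,4): it was a bridge. Count increases: 2 -> 3.
  After removal, components: {0,1} {2,3} {4,5,6}
New component count: 3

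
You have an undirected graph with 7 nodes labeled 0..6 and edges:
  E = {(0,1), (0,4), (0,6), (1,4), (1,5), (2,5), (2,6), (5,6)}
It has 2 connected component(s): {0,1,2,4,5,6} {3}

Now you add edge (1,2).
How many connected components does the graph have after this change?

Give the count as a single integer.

Initial component count: 2
Add (1,2): endpoints already in same component. Count unchanged: 2.
New component count: 2

Answer: 2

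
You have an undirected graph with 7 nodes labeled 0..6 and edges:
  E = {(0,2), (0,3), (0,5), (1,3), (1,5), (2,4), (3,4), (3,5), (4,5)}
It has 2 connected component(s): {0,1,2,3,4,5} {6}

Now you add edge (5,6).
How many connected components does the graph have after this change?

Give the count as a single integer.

Answer: 1

Derivation:
Initial component count: 2
Add (5,6): merges two components. Count decreases: 2 -> 1.
New component count: 1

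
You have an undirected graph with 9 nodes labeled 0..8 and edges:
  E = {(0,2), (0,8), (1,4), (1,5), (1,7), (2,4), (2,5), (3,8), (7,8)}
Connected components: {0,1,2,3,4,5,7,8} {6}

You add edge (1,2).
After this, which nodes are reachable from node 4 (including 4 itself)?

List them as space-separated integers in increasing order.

Before: nodes reachable from 4: {0,1,2,3,4,5,7,8}
Adding (1,2): both endpoints already in same component. Reachability from 4 unchanged.
After: nodes reachable from 4: {0,1,2,3,4,5,7,8}

Answer: 0 1 2 3 4 5 7 8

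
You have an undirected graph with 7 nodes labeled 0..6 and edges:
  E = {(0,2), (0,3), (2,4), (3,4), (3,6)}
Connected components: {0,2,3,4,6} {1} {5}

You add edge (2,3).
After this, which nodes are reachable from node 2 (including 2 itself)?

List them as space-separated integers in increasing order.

Answer: 0 2 3 4 6

Derivation:
Before: nodes reachable from 2: {0,2,3,4,6}
Adding (2,3): both endpoints already in same component. Reachability from 2 unchanged.
After: nodes reachable from 2: {0,2,3,4,6}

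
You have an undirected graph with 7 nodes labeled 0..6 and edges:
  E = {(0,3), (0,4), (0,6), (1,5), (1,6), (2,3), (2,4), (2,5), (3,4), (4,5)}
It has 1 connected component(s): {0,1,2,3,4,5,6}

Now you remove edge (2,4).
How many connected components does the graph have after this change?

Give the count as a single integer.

Initial component count: 1
Remove (2,4): not a bridge. Count unchanged: 1.
  After removal, components: {0,1,2,3,4,5,6}
New component count: 1

Answer: 1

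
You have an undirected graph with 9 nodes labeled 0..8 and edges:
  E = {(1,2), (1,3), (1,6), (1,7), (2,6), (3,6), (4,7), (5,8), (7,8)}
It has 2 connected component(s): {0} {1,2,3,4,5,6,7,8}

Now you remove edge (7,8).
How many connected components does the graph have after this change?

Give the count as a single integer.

Initial component count: 2
Remove (7,8): it was a bridge. Count increases: 2 -> 3.
  After removal, components: {0} {1,2,3,4,6,7} {5,8}
New component count: 3

Answer: 3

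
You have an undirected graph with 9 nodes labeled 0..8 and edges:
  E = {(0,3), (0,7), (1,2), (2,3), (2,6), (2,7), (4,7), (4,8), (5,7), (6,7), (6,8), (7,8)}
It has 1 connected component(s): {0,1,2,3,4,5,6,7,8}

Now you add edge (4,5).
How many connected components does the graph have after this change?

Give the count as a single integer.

Initial component count: 1
Add (4,5): endpoints already in same component. Count unchanged: 1.
New component count: 1

Answer: 1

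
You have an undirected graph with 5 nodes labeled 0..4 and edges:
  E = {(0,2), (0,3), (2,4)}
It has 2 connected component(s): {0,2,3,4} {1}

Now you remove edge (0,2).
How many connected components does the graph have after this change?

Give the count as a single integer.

Initial component count: 2
Remove (0,2): it was a bridge. Count increases: 2 -> 3.
  After removal, components: {0,3} {1} {2,4}
New component count: 3

Answer: 3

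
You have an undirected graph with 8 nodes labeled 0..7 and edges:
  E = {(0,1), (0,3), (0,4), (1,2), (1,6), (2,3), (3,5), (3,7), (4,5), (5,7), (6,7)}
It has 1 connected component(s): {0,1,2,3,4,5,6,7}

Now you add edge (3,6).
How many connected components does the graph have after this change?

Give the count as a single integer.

Initial component count: 1
Add (3,6): endpoints already in same component. Count unchanged: 1.
New component count: 1

Answer: 1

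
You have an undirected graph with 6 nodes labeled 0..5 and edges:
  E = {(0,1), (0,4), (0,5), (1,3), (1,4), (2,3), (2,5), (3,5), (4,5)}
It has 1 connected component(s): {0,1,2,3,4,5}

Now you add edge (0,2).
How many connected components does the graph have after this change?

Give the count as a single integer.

Initial component count: 1
Add (0,2): endpoints already in same component. Count unchanged: 1.
New component count: 1

Answer: 1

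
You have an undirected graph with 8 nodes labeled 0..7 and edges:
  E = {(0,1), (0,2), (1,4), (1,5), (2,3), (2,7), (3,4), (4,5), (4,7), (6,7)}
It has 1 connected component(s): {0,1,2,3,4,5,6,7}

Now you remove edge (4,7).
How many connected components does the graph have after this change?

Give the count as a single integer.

Answer: 1

Derivation:
Initial component count: 1
Remove (4,7): not a bridge. Count unchanged: 1.
  After removal, components: {0,1,2,3,4,5,6,7}
New component count: 1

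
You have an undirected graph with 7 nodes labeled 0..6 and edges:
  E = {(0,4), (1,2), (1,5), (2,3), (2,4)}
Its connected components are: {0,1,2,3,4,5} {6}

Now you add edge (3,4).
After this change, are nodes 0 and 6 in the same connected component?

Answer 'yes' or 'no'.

Answer: no

Derivation:
Initial components: {0,1,2,3,4,5} {6}
Adding edge (3,4): both already in same component {0,1,2,3,4,5}. No change.
New components: {0,1,2,3,4,5} {6}
Are 0 and 6 in the same component? no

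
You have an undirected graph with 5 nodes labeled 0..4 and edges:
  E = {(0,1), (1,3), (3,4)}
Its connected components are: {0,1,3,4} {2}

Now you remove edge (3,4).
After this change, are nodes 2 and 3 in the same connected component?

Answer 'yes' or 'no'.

Initial components: {0,1,3,4} {2}
Removing edge (3,4): it was a bridge — component count 2 -> 3.
New components: {0,1,3} {2} {4}
Are 2 and 3 in the same component? no

Answer: no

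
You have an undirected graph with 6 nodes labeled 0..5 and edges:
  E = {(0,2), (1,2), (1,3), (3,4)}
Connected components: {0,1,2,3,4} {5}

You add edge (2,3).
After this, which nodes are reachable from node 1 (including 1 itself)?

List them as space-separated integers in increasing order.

Before: nodes reachable from 1: {0,1,2,3,4}
Adding (2,3): both endpoints already in same component. Reachability from 1 unchanged.
After: nodes reachable from 1: {0,1,2,3,4}

Answer: 0 1 2 3 4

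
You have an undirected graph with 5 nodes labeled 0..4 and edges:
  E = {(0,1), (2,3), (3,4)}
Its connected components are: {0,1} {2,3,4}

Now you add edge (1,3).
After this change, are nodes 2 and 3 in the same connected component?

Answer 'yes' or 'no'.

Answer: yes

Derivation:
Initial components: {0,1} {2,3,4}
Adding edge (1,3): merges {0,1} and {2,3,4}.
New components: {0,1,2,3,4}
Are 2 and 3 in the same component? yes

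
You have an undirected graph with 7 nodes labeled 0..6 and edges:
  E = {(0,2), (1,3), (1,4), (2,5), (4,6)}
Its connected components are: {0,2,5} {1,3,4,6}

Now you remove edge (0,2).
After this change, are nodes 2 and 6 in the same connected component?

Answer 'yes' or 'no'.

Initial components: {0,2,5} {1,3,4,6}
Removing edge (0,2): it was a bridge — component count 2 -> 3.
New components: {0} {1,3,4,6} {2,5}
Are 2 and 6 in the same component? no

Answer: no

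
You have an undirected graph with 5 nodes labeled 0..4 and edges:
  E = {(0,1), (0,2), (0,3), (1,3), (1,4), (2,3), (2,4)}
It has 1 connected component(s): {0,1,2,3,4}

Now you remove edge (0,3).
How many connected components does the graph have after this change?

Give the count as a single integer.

Initial component count: 1
Remove (0,3): not a bridge. Count unchanged: 1.
  After removal, components: {0,1,2,3,4}
New component count: 1

Answer: 1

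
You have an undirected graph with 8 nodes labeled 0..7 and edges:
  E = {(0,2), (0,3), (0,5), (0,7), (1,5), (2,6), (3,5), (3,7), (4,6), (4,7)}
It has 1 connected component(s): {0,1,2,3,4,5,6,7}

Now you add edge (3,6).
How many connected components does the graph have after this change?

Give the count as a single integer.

Answer: 1

Derivation:
Initial component count: 1
Add (3,6): endpoints already in same component. Count unchanged: 1.
New component count: 1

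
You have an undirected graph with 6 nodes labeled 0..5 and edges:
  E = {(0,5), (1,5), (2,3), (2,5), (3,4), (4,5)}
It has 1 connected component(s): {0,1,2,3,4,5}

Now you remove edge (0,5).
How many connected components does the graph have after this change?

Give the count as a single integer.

Initial component count: 1
Remove (0,5): it was a bridge. Count increases: 1 -> 2.
  After removal, components: {0} {1,2,3,4,5}
New component count: 2

Answer: 2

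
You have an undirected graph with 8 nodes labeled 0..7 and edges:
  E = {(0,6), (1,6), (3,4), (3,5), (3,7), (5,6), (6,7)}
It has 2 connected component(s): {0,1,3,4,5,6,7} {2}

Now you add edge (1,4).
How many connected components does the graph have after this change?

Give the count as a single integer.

Answer: 2

Derivation:
Initial component count: 2
Add (1,4): endpoints already in same component. Count unchanged: 2.
New component count: 2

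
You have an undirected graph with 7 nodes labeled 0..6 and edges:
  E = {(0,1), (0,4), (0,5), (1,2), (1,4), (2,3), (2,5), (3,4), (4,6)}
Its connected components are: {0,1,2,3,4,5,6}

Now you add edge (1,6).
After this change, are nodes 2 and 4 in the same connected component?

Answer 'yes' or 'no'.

Answer: yes

Derivation:
Initial components: {0,1,2,3,4,5,6}
Adding edge (1,6): both already in same component {0,1,2,3,4,5,6}. No change.
New components: {0,1,2,3,4,5,6}
Are 2 and 4 in the same component? yes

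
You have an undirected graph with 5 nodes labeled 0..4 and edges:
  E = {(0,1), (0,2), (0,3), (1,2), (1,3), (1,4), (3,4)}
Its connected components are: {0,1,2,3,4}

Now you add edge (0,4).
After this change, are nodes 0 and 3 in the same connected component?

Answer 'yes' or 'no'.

Answer: yes

Derivation:
Initial components: {0,1,2,3,4}
Adding edge (0,4): both already in same component {0,1,2,3,4}. No change.
New components: {0,1,2,3,4}
Are 0 and 3 in the same component? yes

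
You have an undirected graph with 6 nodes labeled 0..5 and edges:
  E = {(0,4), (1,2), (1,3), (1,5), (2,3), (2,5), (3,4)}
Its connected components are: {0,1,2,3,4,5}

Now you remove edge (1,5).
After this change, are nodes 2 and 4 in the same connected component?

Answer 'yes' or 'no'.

Initial components: {0,1,2,3,4,5}
Removing edge (1,5): not a bridge — component count unchanged at 1.
New components: {0,1,2,3,4,5}
Are 2 and 4 in the same component? yes

Answer: yes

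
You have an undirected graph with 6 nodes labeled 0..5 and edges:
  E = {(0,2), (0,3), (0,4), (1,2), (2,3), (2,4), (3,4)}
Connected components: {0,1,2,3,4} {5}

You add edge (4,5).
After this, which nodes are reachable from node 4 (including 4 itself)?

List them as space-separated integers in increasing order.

Answer: 0 1 2 3 4 5

Derivation:
Before: nodes reachable from 4: {0,1,2,3,4}
Adding (4,5): merges 4's component with another. Reachability grows.
After: nodes reachable from 4: {0,1,2,3,4,5}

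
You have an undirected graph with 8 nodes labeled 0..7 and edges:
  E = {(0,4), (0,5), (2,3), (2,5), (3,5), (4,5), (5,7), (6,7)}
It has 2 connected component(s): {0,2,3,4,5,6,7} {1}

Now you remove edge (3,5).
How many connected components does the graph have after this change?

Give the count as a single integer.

Initial component count: 2
Remove (3,5): not a bridge. Count unchanged: 2.
  After removal, components: {0,2,3,4,5,6,7} {1}
New component count: 2

Answer: 2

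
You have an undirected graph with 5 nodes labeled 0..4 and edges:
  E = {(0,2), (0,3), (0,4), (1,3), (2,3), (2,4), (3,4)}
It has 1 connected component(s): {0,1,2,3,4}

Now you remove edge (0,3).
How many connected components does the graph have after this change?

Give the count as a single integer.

Initial component count: 1
Remove (0,3): not a bridge. Count unchanged: 1.
  After removal, components: {0,1,2,3,4}
New component count: 1

Answer: 1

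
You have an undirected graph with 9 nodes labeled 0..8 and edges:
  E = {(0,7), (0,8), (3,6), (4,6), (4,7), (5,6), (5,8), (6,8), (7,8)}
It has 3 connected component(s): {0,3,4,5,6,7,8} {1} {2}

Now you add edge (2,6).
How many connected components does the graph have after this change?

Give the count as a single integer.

Answer: 2

Derivation:
Initial component count: 3
Add (2,6): merges two components. Count decreases: 3 -> 2.
New component count: 2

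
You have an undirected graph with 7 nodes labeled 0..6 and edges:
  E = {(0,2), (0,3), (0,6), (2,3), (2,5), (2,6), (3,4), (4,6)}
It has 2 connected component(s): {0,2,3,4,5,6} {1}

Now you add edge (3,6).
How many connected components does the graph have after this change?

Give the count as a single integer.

Answer: 2

Derivation:
Initial component count: 2
Add (3,6): endpoints already in same component. Count unchanged: 2.
New component count: 2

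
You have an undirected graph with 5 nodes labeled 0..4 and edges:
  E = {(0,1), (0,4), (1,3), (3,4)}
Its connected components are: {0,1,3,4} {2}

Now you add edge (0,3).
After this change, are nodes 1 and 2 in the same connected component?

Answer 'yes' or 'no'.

Initial components: {0,1,3,4} {2}
Adding edge (0,3): both already in same component {0,1,3,4}. No change.
New components: {0,1,3,4} {2}
Are 1 and 2 in the same component? no

Answer: no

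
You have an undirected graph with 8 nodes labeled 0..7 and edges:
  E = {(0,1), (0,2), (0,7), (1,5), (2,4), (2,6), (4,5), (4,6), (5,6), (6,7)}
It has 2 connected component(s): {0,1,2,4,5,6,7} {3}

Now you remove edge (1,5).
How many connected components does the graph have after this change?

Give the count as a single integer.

Answer: 2

Derivation:
Initial component count: 2
Remove (1,5): not a bridge. Count unchanged: 2.
  After removal, components: {0,1,2,4,5,6,7} {3}
New component count: 2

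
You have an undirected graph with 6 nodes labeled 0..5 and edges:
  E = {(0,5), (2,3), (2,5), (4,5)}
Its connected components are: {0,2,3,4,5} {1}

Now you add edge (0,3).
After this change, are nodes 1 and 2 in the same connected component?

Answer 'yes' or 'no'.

Initial components: {0,2,3,4,5} {1}
Adding edge (0,3): both already in same component {0,2,3,4,5}. No change.
New components: {0,2,3,4,5} {1}
Are 1 and 2 in the same component? no

Answer: no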